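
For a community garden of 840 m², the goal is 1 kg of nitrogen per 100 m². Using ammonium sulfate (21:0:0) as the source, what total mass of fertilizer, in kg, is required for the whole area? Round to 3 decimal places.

40.000 kg

Product per 100 m² = 1 / 21% = 4.7619 kg.
Total product = 4.7619 × 840 / 100 = 40 kg.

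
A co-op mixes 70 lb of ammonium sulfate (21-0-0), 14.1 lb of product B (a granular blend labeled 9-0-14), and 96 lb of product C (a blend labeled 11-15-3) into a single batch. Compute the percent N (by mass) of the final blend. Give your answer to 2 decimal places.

14.73% N

Total mass = 70 + 14.1 + 96 = 180.1 lb.
N mass = 21%×70 + 9%×14.1 + 11%×96 = 26.529 lb.
% N = 26.529 / 180.1 = 14.7301%.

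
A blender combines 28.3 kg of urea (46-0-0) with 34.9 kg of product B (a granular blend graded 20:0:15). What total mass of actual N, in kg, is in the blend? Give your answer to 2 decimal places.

20.00 kg N

N mass = 46%×28.3 + 20%×34.9 = 19.998 kg.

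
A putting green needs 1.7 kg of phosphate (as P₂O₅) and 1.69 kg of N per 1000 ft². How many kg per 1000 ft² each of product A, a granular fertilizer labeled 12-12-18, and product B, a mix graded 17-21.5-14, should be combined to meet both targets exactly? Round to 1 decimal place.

Let a = kg of product A, b = kg of product B (per 1000 ft²).
P₂O₅: 0.12·a + 0.215·b = 1.7
N: 0.12·a + 0.17·b = 1.69
From row1: a = (1.7 − 0.215·b) / 0.12.
Into row2: 0.12·(1.7 − 0.215·b)/0.12 + 0.17·b = 1.69 → b = 0.222222, a = 13.7685.

13.8 kg product A, 0.2 kg product B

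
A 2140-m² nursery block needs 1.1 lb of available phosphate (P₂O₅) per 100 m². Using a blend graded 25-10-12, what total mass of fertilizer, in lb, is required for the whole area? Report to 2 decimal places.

Product per 100 m² = 1.1 / 10% = 11 lb.
Total product = 11 × 2140 / 100 = 235.4 lb.

235.40 lb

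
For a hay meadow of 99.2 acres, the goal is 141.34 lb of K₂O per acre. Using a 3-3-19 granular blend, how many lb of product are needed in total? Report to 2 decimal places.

73794.36 lb

Product per acre = 141.34 / 19% = 743.895 lb.
Total product = 743.895 × 99.2 = 73794.358 lb.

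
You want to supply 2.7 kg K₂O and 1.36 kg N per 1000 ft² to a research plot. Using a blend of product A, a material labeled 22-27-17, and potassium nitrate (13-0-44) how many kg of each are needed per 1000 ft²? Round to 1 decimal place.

3.3 kg product A, 4.9 kg potassium nitrate

Per-1000 ft² balance (a = product A, b = potassium nitrate):
K₂O: 0.17·a + 0.44·b = 2.7
N: 0.22·a + 0.13·b = 1.36
From row1: a = (2.7 − 0.44·b) / 0.17.
Into row2: 0.22·(2.7 − 0.44·b)/0.17 + 0.13·b = 1.36 → b = 4.85676, a = 3.31191.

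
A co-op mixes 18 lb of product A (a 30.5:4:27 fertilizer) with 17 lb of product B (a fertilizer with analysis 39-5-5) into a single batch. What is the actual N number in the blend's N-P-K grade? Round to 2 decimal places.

34.63% N

Total mass = 18 + 17 = 35 lb.
N mass = 30.5%×18 + 39%×17 = 12.12 lb.
% N = 12.12 / 35 = 34.6286%.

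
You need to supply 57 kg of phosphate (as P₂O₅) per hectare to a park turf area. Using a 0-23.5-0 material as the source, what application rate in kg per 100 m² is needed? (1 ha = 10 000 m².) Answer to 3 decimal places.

2.426 kg of product per hundred sq m

Product per hectare = 57 / 23.5% = 242.553 kg.
Convert to per 100 m²: 242.553 × 0.01 = 2.42553 kg.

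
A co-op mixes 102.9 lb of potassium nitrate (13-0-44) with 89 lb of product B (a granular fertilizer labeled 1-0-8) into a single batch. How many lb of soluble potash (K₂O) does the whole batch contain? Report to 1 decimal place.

K₂O mass = 44%×102.9 + 8%×89 = 52.396 lb.

52.4 lb K₂O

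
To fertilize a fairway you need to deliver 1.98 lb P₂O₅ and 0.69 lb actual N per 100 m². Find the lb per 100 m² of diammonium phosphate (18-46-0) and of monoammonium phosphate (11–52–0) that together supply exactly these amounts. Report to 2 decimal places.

3.28 lb diammonium phosphate, 0.91 lb monoammonium phosphate

Let a = lb of diammonium phosphate, b = lb of monoammonium phosphate (per 100 m²).
P₂O₅: 0.46·a + 0.52·b = 1.98
N: 0.18·a + 0.11·b = 0.69
Solving simultaneously: a = 3.27907, b = 0.906977.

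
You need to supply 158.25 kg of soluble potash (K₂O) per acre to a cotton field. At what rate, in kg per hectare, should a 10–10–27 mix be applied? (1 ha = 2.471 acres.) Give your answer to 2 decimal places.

Product per acre = 158.25 / 27% = 586.111 kg.
Convert to per hectare: 586.111 × 2.471 = 1448.281 kg.

1448.28 kg of product per hectare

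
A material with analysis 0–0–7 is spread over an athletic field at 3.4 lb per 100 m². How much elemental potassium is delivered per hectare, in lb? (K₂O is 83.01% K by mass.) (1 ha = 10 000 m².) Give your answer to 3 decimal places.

K₂O per 100 m² = 3.4 × 7% = 0.238 lb.
Elemental K = 0.238 × 0.8301 = 0.197564 lb per 100 m².
Convert to per hectare: 0.197564 × 100 = 19.7564 lb.

19.756 lb K per hectare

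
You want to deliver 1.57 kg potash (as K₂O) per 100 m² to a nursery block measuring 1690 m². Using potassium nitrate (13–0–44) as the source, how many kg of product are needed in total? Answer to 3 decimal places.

Product per 100 m² = 1.57 / 44% = 3.56818 kg.
Total product = 3.56818 × 1690 / 100 = 60.3023 kg.

60.302 kg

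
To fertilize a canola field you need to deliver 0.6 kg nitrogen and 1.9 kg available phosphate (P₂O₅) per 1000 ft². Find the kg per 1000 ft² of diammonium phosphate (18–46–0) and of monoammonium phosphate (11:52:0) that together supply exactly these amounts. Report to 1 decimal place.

2.4 kg diammonium phosphate, 1.5 kg monoammonium phosphate

With a, b = kg per 1000 ft² of diammonium phosphate and monoammonium phosphate:
N: 0.18·a + 0.11·b = 0.6
P₂O₅: 0.46·a + 0.52·b = 1.9
Solving simultaneously: a = 2.39535, b = 1.53488.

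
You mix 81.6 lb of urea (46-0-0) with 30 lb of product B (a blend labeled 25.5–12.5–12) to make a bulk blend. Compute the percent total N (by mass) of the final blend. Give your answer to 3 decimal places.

40.489% N

Total mass = 81.6 + 30 = 111.6 lb.
N mass = 46%×81.6 + 25.5%×30 = 45.186 lb.
% N = 45.186 / 111.6 = 40.4892%.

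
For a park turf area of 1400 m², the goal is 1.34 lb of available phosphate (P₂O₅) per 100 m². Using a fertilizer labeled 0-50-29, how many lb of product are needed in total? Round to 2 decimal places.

Product per 100 m² = 1.34 / 50% = 2.68 lb.
Total product = 2.68 × 1400 / 100 = 37.52 lb.

37.52 lb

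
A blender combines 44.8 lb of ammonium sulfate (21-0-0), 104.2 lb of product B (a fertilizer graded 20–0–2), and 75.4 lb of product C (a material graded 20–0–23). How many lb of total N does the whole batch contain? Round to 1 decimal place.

N mass = 21%×44.8 + 20%×104.2 + 20%×75.4 = 45.328 lb.

45.3 lb N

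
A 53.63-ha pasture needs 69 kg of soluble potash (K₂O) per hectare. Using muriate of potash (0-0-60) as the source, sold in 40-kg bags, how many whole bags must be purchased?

155 bags

Product per hectare = 69 / 60% = 115 kg.
Total product = 115 × 53.63 = 6167.45 kg.
Bags = ⌈6167.45 / 40⌉ = 155.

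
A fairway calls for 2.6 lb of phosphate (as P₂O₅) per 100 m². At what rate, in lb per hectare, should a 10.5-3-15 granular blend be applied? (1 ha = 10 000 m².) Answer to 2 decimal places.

8666.67 lb of product per hectare

Product per 100 m² = 2.6 / 3% = 86.6667 lb.
Convert to per hectare: 86.6667 × 100 = 8666.667 lb.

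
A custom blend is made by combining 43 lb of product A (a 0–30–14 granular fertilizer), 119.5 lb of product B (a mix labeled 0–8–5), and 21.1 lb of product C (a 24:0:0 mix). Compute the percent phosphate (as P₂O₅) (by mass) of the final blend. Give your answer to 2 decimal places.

Total mass = 43 + 119.5 + 21.1 = 183.6 lb.
P₂O₅ mass = 30%×43 + 8%×119.5 + 0%×21.1 = 22.46 lb.
% P₂O₅ = 22.46 / 183.6 = 12.2331%.

12.23% P₂O₅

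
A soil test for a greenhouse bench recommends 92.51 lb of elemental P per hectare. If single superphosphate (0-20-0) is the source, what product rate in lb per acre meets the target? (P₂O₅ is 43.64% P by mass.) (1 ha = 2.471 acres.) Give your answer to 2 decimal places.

As P₂O₅: 92.51 / 0.4364 = 211.984 lb per hectare.
Product per hectare = 211.984 / 20% = 1059.92 lb.
Convert to per acre: 1059.92 × 0.404694 = 428.9446 lb.

428.94 lb of product per acre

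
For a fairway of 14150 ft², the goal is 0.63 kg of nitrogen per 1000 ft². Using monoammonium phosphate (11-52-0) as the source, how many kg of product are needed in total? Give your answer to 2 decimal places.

Product per 1000 ft² = 0.63 / 11% = 5.72727 kg.
Total product = 5.72727 × 14150 / 1000 = 81.0409 kg.

81.04 kg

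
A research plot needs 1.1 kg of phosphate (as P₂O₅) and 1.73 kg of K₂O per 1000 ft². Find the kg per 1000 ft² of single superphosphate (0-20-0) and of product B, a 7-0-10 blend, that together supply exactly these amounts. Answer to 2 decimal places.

5.50 kg single superphosphate, 17.30 kg product B

Let a = kg of single superphosphate, b = kg of product B (per 1000 ft²).
P₂O₅: 0.2·a + 0·b = 1.1
K₂O: 0·a + 0.1·b = 1.73
Solving simultaneously: a = 5.5, b = 17.3.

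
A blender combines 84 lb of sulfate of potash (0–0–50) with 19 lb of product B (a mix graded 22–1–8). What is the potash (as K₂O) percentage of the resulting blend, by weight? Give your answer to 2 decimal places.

Total mass = 84 + 19 = 103 lb.
K₂O mass = 50%×84 + 8%×19 = 43.52 lb.
% K₂O = 43.52 / 103 = 42.2524%.

42.25% K₂O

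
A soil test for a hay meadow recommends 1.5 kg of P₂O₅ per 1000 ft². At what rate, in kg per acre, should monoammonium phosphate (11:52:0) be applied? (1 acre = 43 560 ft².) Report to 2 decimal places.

125.65 kg of product per acre

Product per 1000 ft² = 1.5 / 52% = 2.88462 kg.
Convert to per acre: 2.88462 × 43.56 = 125.654 kg.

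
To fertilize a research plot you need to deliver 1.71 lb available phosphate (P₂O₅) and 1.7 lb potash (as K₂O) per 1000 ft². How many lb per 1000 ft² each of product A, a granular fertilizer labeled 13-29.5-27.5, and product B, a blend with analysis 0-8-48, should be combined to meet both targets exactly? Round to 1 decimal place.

With a, b = lb per 1000 ft² of product A and product B:
P₂O₅: 0.295·a + 0.08·b = 1.71
K₂O: 0.275·a + 0.48·b = 1.7
From row1: a = (1.71 − 0.08·b) / 0.295.
Into row2: 0.275·(1.71 − 0.08·b)/0.295 + 0.48·b = 1.7 → b = 0.261288, a = 5.72575.

5.7 lb product A, 0.3 lb product B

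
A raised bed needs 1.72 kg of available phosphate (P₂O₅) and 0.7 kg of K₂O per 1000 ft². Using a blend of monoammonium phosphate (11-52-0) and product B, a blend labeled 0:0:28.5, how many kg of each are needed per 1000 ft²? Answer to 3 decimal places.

3.308 kg monoammonium phosphate, 2.456 kg product B

With a, b = kg per 1000 ft² of monoammonium phosphate and product B:
P₂O₅: 0.52·a + 0·b = 1.72
K₂O: 0·a + 0.285·b = 0.7
Solving simultaneously: a = 3.30769, b = 2.45614.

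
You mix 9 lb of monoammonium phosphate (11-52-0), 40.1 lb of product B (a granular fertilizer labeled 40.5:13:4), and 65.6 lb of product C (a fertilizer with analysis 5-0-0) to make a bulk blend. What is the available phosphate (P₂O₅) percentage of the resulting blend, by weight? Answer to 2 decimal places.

Total mass = 9 + 40.1 + 65.6 = 114.7 lb.
P₂O₅ mass = 52%×9 + 13%×40.1 + 0%×65.6 = 9.893 lb.
% P₂O₅ = 9.893 / 114.7 = 8.62511%.

8.63% P₂O₅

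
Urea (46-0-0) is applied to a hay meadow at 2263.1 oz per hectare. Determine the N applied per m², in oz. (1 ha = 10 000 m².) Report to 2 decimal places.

0.10 oz N per sq m

nitrogen per hectare = 2263.1 × 46% = 1041.03 oz.
Convert to per m²: 1041.03 × 0.0001 = 0.104103 oz.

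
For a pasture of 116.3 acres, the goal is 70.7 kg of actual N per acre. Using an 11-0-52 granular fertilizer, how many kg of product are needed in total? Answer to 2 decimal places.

Product per acre = 70.7 / 11% = 642.727 kg.
Total product = 642.727 × 116.3 = 74749.182 kg.

74749.18 kg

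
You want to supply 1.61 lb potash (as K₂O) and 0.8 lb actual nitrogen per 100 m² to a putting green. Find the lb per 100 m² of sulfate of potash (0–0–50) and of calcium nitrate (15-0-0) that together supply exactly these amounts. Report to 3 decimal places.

3.220 lb sulfate of potash, 5.333 lb calcium nitrate

Let a = lb of sulfate of potash, b = lb of calcium nitrate (per 100 m²).
K₂O: 0.5·a + 0·b = 1.61
N: 0·a + 0.15·b = 0.8
Solving simultaneously: a = 3.22, b = 5.33333.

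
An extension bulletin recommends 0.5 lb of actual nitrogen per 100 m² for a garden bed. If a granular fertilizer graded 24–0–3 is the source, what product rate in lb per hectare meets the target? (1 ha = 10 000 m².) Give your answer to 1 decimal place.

Product per 100 m² = 0.5 / 24% = 2.08333 lb.
Convert to per hectare: 2.08333 × 100 = 208.333 lb.

208.3 lb of product per hectare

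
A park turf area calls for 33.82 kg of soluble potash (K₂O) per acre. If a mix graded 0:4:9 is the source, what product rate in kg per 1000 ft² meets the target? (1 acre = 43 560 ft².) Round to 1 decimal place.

Product per acre = 33.82 / 9% = 375.778 kg.
Convert to per 1000 ft²: 375.778 × 0.0229568 = 8.62667 kg.

8.6 kg of product per thousand sq ft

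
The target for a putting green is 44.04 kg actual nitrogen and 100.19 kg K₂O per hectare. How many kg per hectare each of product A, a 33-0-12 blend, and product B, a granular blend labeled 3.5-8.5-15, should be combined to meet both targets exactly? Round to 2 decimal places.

68.42 kg product A, 613.20 kg product B

With a, b = kg per hectare of product A and product B:
N: 0.33·a + 0.035·b = 44.04
K₂O: 0.12·a + 0.15·b = 100.19
From row1: a = (44.04 − 0.035·b) / 0.33.
Into row2: 0.12·(44.04 − 0.035·b)/0.33 + 0.15·b = 100.19 → b = 613.199, a = 68.4183.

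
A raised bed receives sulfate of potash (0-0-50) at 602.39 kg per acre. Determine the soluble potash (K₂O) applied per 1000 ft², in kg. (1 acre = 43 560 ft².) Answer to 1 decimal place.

6.9 kg K₂O per thousand sq ft

K₂O per acre = 602.39 × 50% = 301.195 kg.
Convert to per 1000 ft²: 301.195 × 0.0229568 = 6.91449 kg.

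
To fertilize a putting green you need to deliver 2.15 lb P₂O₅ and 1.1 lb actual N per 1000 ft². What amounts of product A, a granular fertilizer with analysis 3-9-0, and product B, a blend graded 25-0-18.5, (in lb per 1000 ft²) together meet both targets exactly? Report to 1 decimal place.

Let a = lb of product A, b = lb of product B (per 1000 ft²).
P₂O₅: 0.09·a + 0·b = 2.15
N: 0.03·a + 0.25·b = 1.1
From row1: a = (2.15 − 0·b) / 0.09.
Into row2: 0.03·(2.15 − 0·b)/0.09 + 0.25·b = 1.1 → b = 1.53333, a = 23.8889.

23.9 lb product A, 1.5 lb product B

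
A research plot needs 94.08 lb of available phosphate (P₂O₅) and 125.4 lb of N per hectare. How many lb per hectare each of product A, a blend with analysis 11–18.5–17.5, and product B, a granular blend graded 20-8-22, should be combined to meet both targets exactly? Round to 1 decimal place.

With a, b = lb per hectare of product A and product B:
P₂O₅: 0.185·a + 0.08·b = 94.08
N: 0.11·a + 0.2·b = 125.4
Eliminate a: (row1) − 0.185/0.11·(row2) → -0.256364·b = -116.82, so b = 455.681.
Back-substitute: a = (94.08 − 0.08·455.681) / 0.185 = 311.489.

311.5 lb product A, 455.7 lb product B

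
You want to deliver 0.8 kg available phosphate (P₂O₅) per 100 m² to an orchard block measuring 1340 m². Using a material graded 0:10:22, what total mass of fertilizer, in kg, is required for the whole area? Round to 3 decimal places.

Product per 100 m² = 0.8 / 10% = 8 kg.
Total product = 8 × 1340 / 100 = 107.2 kg.

107.200 kg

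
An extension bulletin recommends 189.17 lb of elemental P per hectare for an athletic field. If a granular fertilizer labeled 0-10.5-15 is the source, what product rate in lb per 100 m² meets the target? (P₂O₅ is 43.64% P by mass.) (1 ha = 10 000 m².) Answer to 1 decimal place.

41.3 lb of product per hundred sq m

As P₂O₅: 189.17 / 0.4364 = 433.478 lb per hectare.
Product per hectare = 433.478 / 10.5% = 4128.37 lb.
Convert to per 100 m²: 4128.37 × 0.01 = 41.2837 lb.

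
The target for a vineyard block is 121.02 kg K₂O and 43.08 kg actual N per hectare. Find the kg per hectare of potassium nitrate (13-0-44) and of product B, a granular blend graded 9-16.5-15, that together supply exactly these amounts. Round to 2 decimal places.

220.39 kg potassium nitrate, 160.33 kg product B

Let a = kg of potassium nitrate, b = kg of product B (per hectare).
K₂O: 0.44·a + 0.15·b = 121.02
N: 0.13·a + 0.09·b = 43.08
Eliminate a: (row1) − 0.44/0.13·(row2) → -0.154615·b = -24.7892, so b = 160.328.
Back-substitute: a = (121.02 − 0.15·160.328) / 0.44 = 220.388.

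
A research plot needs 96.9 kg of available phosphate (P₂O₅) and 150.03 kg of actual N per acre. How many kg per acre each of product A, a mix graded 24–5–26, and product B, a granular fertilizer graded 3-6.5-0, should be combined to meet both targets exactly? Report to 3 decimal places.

With a, b = kg per acre of product A and product B:
P₂O₅: 0.05·a + 0.065·b = 96.9
N: 0.24·a + 0.03·b = 150.03
Eliminate a: (row1) − 0.05/0.24·(row2) → 0.05875·b = 65.6438, so b = 1117.3404.
Back-substitute: a = (96.9 − 0.065·1117.3404) / 0.05 = 485.4574.

485.457 kg product A, 1117.340 kg product B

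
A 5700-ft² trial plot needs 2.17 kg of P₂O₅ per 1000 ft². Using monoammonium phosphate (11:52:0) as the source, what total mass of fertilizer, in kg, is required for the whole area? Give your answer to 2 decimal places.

Product per 1000 ft² = 2.17 / 52% = 4.17308 kg.
Total product = 4.17308 × 5700 / 1000 = 23.7865 kg.

23.79 kg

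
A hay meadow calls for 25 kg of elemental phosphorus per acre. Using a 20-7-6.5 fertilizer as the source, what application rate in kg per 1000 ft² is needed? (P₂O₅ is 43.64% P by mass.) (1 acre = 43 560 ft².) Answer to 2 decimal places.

18.79 kg of product per thousand sq ft

As P₂O₅: 25 / 0.4364 = 57.2869 kg per acre.
Product per acre = 57.2869 / 7% = 818.384 kg.
Convert to per 1000 ft²: 818.384 × 0.0229568 = 18.7875 kg.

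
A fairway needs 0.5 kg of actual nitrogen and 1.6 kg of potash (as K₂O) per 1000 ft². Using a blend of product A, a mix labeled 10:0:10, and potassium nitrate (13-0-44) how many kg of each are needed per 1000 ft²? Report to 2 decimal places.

With a, b = kg per 1000 ft² of product A and potassium nitrate:
N: 0.1·a + 0.13·b = 0.5
K₂O: 0.1·a + 0.44·b = 1.6
Eliminate a: (row1) − 0.1/0.1·(row2) → -0.31·b = -1.1, so b = 3.54839.
Back-substitute: a = (0.5 − 0.13·3.54839) / 0.1 = 0.387097.

0.39 kg product A, 3.55 kg potassium nitrate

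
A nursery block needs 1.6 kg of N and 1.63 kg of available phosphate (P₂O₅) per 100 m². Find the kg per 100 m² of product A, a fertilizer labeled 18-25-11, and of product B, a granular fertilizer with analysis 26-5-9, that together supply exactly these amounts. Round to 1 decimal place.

6.1 kg product A, 1.9 kg product B

Let a = kg of product A, b = kg of product B (per 100 m²).
N: 0.18·a + 0.26·b = 1.6
P₂O₅: 0.25·a + 0.05·b = 1.63
Eliminate a: (row1) − 0.18/0.25·(row2) → 0.224·b = 0.4264, so b = 1.90357.
Back-substitute: a = (1.6 − 0.26·1.90357) / 0.18 = 6.13929.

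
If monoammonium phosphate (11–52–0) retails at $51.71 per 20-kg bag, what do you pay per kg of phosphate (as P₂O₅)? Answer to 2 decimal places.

$4.97 per kg P₂O₅

P₂O₅ in bag = 20 × 52% = 10.4 kg.
Cost per kg P₂O₅ = $51.71 / 10.4 = $4.9721.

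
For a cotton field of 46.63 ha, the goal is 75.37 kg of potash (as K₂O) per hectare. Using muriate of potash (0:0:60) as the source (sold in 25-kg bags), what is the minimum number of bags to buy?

Product per hectare = 75.37 / 60% = 125.617 kg.
Total product = 125.617 × 46.63 = 5857.51 kg.
Bags = ⌈5857.51 / 25⌉ = 235.

235 bags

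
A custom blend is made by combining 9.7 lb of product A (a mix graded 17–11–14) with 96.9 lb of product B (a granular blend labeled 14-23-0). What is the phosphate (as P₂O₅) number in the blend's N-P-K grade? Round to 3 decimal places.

21.908% P₂O₅

Total mass = 9.7 + 96.9 = 106.6 lb.
P₂O₅ mass = 11%×9.7 + 23%×96.9 = 23.354 lb.
% P₂O₅ = 23.354 / 106.6 = 21.9081%.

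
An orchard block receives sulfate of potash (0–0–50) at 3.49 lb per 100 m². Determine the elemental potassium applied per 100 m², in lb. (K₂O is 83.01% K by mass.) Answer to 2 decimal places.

1.45 lb K per hundred sq m

K₂O per 100 m² = 3.49 × 50% = 1.745 lb.
Elemental K = 1.745 × 0.8301 = 1.44852 lb per 100 m².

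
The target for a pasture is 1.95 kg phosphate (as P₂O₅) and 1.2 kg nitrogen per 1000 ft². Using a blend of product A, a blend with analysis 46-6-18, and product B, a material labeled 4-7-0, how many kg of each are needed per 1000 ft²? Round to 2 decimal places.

Let a = kg of product A, b = kg of product B (per 1000 ft²).
P₂O₅: 0.06·a + 0.07·b = 1.95
N: 0.46·a + 0.04·b = 1.2
Solving simultaneously: a = 0.201342, b = 27.6846.

0.20 kg product A, 27.68 kg product B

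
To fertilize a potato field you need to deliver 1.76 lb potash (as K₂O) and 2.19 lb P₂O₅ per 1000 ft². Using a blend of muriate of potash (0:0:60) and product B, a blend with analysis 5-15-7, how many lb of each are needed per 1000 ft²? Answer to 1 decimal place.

Per-1000 ft² balance (a = muriate of potash, b = product B):
K₂O: 0.6·a + 0.07·b = 1.76
P₂O₅: 0·a + 0.15·b = 2.19
Solving simultaneously: a = 1.23, b = 14.6.

1.2 lb muriate of potash, 14.6 lb product B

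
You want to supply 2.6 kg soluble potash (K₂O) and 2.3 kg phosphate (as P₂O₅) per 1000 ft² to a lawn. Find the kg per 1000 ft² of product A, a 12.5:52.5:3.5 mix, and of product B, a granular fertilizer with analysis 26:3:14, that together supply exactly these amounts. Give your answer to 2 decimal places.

With a, b = kg per 1000 ft² of product A and product B:
K₂O: 0.035·a + 0.14·b = 2.6
P₂O₅: 0.525·a + 0.03·b = 2.3
Eliminate a: (row1) − 0.035/0.525·(row2) → 0.138·b = 2.44667, so b = 17.7295.
Back-substitute: a = (2.6 − 0.14·17.7295) / 0.035 = 3.36784.

3.37 kg product A, 17.73 kg product B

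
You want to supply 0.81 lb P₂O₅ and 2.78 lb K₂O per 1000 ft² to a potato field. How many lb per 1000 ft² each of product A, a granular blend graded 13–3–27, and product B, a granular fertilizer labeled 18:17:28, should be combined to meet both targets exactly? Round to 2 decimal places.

6.55 lb product A, 3.61 lb product B

With a, b = lb per 1000 ft² of product A and product B:
P₂O₅: 0.03·a + 0.17·b = 0.81
K₂O: 0.27·a + 0.28·b = 2.78
Eliminate a: (row1) − 0.03/0.27·(row2) → 0.138889·b = 0.501111, so b = 3.608.
Back-substitute: a = (0.81 − 0.17·3.608) / 0.03 = 6.55467.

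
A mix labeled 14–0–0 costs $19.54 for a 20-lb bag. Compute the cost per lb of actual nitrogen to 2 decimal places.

N in bag = 20 × 14% = 2.8 lb.
Cost per lb N = $19.54 / 2.8 = $6.9786.

$6.98 per lb N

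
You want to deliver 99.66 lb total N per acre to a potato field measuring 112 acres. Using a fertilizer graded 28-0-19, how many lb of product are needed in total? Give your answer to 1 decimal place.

39864.0 lb

Product per acre = 99.66 / 28% = 355.929 lb.
Total product = 355.929 × 112 = 39864 lb.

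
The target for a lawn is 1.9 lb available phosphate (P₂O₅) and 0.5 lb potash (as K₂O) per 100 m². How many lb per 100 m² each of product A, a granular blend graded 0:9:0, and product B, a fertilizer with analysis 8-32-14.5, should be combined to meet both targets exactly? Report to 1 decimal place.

Let a = lb of product A, b = lb of product B (per 100 m²).
P₂O₅: 0.09·a + 0.32·b = 1.9
K₂O: 0·a + 0.145·b = 0.5
Solving simultaneously: a = 8.85057, b = 3.44828.

8.9 lb product A, 3.4 lb product B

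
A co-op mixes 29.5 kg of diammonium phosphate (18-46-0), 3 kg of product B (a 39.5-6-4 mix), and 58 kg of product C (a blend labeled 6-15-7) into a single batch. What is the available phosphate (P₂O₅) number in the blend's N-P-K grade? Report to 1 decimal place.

Total mass = 29.5 + 3 + 58 = 90.5 kg.
P₂O₅ mass = 46%×29.5 + 6%×3 + 15%×58 = 22.45 kg.
% P₂O₅ = 22.45 / 90.5 = 24.8066%.

24.8% P₂O₅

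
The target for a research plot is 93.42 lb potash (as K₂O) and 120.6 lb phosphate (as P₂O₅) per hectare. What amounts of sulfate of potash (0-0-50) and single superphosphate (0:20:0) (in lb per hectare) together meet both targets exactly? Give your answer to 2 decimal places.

186.84 lb sulfate of potash, 603.00 lb single superphosphate

Per-hectare balance (a = sulfate of potash, b = single superphosphate):
K₂O: 0.5·a + 0·b = 93.42
P₂O₅: 0·a + 0.2·b = 120.6
Solving simultaneously: a = 186.84, b = 603.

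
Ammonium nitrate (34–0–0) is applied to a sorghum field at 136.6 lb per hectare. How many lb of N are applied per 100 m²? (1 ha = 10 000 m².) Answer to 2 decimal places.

nitrogen per hectare = 136.6 × 34% = 46.444 lb.
Convert to per 100 m²: 46.444 × 0.01 = 0.46444 lb.

0.46 lb N per hundred sq m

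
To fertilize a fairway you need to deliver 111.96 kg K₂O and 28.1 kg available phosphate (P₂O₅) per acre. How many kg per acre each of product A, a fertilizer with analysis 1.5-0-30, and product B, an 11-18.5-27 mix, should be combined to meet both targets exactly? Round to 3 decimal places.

236.497 kg product A, 151.892 kg product B

Let a = kg of product A, b = kg of product B (per acre).
K₂O: 0.3·a + 0.27·b = 111.96
P₂O₅: 0·a + 0.185·b = 28.1
Solving simultaneously: a = 236.4973, b = 151.8919.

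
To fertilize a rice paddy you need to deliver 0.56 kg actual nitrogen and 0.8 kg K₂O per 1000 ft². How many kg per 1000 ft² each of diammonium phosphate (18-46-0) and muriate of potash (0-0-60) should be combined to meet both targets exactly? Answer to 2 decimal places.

Per-1000 ft² balance (a = diammonium phosphate, b = muriate of potash):
N: 0.18·a + 0·b = 0.56
K₂O: 0·a + 0.6·b = 0.8
Solving simultaneously: a = 3.11111, b = 1.33333.

3.11 kg diammonium phosphate, 1.33 kg muriate of potash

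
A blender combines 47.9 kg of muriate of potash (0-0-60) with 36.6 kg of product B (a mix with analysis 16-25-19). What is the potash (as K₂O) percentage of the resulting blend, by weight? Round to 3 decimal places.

42.241% K₂O

Total mass = 47.9 + 36.6 = 84.5 kg.
K₂O mass = 60%×47.9 + 19%×36.6 = 35.694 kg.
% K₂O = 35.694 / 84.5 = 42.2414%.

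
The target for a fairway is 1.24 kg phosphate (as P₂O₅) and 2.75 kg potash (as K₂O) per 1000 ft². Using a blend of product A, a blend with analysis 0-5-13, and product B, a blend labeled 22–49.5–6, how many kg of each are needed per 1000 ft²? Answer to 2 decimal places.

With a, b = kg per 1000 ft² of product A and product B:
P₂O₅: 0.05·a + 0.495·b = 1.24
K₂O: 0.13·a + 0.06·b = 2.75
From row1: a = (1.24 − 0.495·b) / 0.05.
Into row2: 0.13·(1.24 − 0.495·b)/0.05 + 0.06·b = 2.75 → b = 0.386308, a = 20.9756.

20.98 kg product A, 0.39 kg product B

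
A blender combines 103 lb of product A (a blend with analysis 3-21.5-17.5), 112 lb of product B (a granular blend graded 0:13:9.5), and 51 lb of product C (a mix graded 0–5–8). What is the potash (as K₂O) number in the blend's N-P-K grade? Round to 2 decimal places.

Total mass = 103 + 112 + 51 = 266 lb.
K₂O mass = 17.5%×103 + 9.5%×112 + 8%×51 = 32.745 lb.
% K₂O = 32.745 / 266 = 12.3102%.

12.31% K₂O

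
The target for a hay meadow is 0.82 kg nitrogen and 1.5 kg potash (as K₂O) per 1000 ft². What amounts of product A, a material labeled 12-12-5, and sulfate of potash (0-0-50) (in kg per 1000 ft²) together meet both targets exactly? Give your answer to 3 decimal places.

6.833 kg product A, 2.317 kg sulfate of potash

With a, b = kg per 1000 ft² of product A and sulfate of potash:
N: 0.12·a + 0·b = 0.82
K₂O: 0.05·a + 0.5·b = 1.5
From row1: a = (0.82 − 0·b) / 0.12.
Into row2: 0.05·(0.82 − 0·b)/0.12 + 0.5·b = 1.5 → b = 2.31667, a = 6.83333.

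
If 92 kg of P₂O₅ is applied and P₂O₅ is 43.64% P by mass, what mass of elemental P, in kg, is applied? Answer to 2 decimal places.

40.15 kg P

P = 92 × 0.4364 = 40.1488 kg.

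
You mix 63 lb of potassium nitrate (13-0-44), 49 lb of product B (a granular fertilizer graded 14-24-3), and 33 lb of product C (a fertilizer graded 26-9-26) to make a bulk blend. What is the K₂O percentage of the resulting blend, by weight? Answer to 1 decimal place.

26.0% K₂O

Total mass = 63 + 49 + 33 = 145 lb.
K₂O mass = 44%×63 + 3%×49 + 26%×33 = 37.77 lb.
% K₂O = 37.77 / 145 = 26.0483%.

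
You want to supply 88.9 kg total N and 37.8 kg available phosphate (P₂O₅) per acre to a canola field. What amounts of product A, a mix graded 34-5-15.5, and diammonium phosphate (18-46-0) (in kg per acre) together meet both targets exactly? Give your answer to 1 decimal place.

Per-acre balance (a = product A, b = diammonium phosphate):
N: 0.34·a + 0.18·b = 88.9
P₂O₅: 0.05·a + 0.46·b = 37.8
Eliminate a: (row1) − 0.34/0.05·(row2) → -2.948·b = -168.14, so b = 57.0353.
Back-substitute: a = (88.9 − 0.18·57.0353) / 0.34 = 231.275.

231.3 kg product A, 57.0 kg diammonium phosphate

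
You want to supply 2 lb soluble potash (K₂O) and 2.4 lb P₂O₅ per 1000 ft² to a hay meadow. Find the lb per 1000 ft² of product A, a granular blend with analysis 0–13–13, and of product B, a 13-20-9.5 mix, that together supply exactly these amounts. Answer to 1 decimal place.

12.6 lb product A, 3.8 lb product B

Per-1000 ft² balance (a = product A, b = product B):
K₂O: 0.13·a + 0.095·b = 2
P₂O₅: 0.13·a + 0.2·b = 2.4
From row1: a = (2 − 0.095·b) / 0.13.
Into row2: 0.13·(2 − 0.095·b)/0.13 + 0.2·b = 2.4 → b = 3.80952, a = 12.6007.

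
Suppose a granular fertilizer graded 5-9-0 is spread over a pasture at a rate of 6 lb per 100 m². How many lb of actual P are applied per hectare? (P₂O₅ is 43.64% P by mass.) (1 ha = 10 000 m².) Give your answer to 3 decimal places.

P₂O₅ per 100 m² = 6 × 9% = 0.54 lb.
Elemental P = 0.54 × 0.4364 = 0.235656 lb per 100 m².
Convert to per hectare: 0.235656 × 100 = 23.5656 lb.

23.566 lb P per hectare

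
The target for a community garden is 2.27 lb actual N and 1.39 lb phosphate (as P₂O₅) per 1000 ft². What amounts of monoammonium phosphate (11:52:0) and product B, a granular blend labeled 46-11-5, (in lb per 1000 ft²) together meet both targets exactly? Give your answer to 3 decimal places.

With a, b = lb per 1000 ft² of monoammonium phosphate and product B:
N: 0.11·a + 0.46·b = 2.27
P₂O₅: 0.52·a + 0.11·b = 1.39
Eliminate a: (row1) − 0.11/0.52·(row2) → 0.436731·b = 1.97596, so b = 4.52444.
Back-substitute: a = (2.27 − 0.46·4.52444) / 0.11 = 1.71598.

1.716 lb monoammonium phosphate, 4.524 lb product B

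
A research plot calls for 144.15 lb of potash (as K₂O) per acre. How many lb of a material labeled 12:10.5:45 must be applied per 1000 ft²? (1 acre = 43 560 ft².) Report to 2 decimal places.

7.35 lb of product per thousand sq ft

Product per acre = 144.15 / 45% = 320.333 lb.
Convert to per 1000 ft²: 320.333 × 0.0229568 = 7.35384 lb.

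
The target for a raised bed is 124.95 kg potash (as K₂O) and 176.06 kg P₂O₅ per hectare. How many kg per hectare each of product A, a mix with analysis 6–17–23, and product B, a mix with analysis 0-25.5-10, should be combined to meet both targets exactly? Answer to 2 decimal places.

Let a = kg of product A, b = kg of product B (per hectare).
K₂O: 0.23·a + 0.1·b = 124.95
P₂O₅: 0.17·a + 0.255·b = 176.06
Eliminate b: (row1) − 0.1/0.255·(row2) → 0.163333·a = 55.9069, so a = 342.287.
Then b = (176.06 − 0.17·342.287) / 0.255 = 462.2401.

342.29 kg product A, 462.24 kg product B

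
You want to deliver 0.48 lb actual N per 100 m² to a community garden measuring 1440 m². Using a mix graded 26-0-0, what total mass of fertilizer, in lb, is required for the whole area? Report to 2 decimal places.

26.58 lb

Product per 100 m² = 0.48 / 26% = 1.84615 lb.
Total product = 1.84615 × 1440 / 100 = 26.5846 lb.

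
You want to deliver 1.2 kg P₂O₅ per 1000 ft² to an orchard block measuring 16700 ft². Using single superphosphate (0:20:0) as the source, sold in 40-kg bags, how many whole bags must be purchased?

Product per 1000 ft² = 1.2 / 20% = 6 kg.
Total product = 6 × 16700 / 1000 = 100.2 kg.
Bags = ⌈100.2 / 40⌉ = 3.

3 bags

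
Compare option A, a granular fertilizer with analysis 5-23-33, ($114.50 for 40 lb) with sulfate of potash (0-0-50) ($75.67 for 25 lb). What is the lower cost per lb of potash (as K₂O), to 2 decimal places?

$6.05 per lb K₂O (sulfate of potash)

option A: K₂O per bag = 40 × 33% = 13.2 lb; cost = 114.50 / 13.2 = $8.6742/lb K₂O.
sulfate of potash: K₂O per bag = 25 × 50% = 12.5 lb; cost = 75.67 / 12.5 = $6.0536/lb K₂O.
sulfate of potash is cheaper.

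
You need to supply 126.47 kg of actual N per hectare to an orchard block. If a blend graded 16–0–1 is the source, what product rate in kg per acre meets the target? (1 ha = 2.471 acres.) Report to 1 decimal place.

319.9 kg of product per acre

Product per hectare = 126.47 / 16% = 790.438 kg.
Convert to per acre: 790.438 × 0.404694 = 319.886 kg.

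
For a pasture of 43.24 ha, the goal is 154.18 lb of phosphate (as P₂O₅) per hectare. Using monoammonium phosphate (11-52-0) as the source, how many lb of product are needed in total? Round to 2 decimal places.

12820.66 lb

Product per hectare = 154.18 / 52% = 296.5 lb.
Total product = 296.5 × 43.24 = 12820.66 lb.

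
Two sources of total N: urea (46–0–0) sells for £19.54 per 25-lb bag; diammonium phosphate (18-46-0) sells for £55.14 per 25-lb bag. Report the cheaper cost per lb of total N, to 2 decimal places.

£1.70 per lb N (urea)

urea: N per bag = 25 × 46% = 11.5 lb; cost = 19.54 / 11.5 = £1.6991/lb N.
diammonium phosphate: N per bag = 25 × 18% = 4.5 lb; cost = 55.14 / 4.5 = £12.2533/lb N.
urea is cheaper.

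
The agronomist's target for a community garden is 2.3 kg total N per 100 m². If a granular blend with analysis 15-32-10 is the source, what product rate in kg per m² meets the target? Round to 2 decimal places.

Product per 100 m² = 2.3 / 15% = 15.3333 kg.
Convert to per m²: 15.3333 × 0.01 = 0.153333 kg.

0.15 kg of product per sq m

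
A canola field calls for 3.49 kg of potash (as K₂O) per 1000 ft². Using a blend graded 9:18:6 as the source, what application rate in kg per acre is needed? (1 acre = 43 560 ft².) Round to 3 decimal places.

Product per 1000 ft² = 3.49 / 6% = 58.1667 kg.
Convert to per acre: 58.1667 × 43.56 = 2533.74 kg.

2533.740 kg of product per acre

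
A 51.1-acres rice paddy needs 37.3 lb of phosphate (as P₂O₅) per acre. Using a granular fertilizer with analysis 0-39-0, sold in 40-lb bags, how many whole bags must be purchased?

123 bags

Product per acre = 37.3 / 39% = 95.641 lb.
Total product = 95.641 × 51.1 = 4887.26 lb.
Bags = ⌈4887.26 / 40⌉ = 123.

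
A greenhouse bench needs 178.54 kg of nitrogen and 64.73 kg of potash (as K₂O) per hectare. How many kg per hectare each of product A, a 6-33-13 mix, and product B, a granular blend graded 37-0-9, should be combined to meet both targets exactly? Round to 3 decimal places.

184.578 kg product A, 452.609 kg product B

Per-hectare balance (a = product A, b = product B):
N: 0.06·a + 0.37·b = 178.54
K₂O: 0.13·a + 0.09·b = 64.73
Solving simultaneously: a = 184.57845, b = 452.6089.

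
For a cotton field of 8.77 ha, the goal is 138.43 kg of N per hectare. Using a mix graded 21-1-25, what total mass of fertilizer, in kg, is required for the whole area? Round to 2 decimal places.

5781.10 kg

Product per hectare = 138.43 / 21% = 659.19 kg.
Total product = 659.19 × 8.77 = 5781.1005 kg.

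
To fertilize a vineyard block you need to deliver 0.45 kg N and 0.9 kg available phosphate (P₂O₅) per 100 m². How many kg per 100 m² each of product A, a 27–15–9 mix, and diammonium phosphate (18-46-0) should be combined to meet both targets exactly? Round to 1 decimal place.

0.5 kg product A, 1.8 kg diammonium phosphate

Let a = kg of product A, b = kg of diammonium phosphate (per 100 m²).
N: 0.27·a + 0.18·b = 0.45
P₂O₅: 0.15·a + 0.46·b = 0.9
Eliminate a: (row1) − 0.27/0.15·(row2) → -0.648·b = -1.17, so b = 1.80556.
Back-substitute: a = (0.45 − 0.18·1.80556) / 0.27 = 0.462963.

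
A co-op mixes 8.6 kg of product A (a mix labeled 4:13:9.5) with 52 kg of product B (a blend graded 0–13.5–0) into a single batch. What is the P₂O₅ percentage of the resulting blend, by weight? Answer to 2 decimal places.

13.43% P₂O₅

Total mass = 8.6 + 52 = 60.6 kg.
P₂O₅ mass = 13%×8.6 + 13.5%×52 = 8.138 kg.
% P₂O₅ = 8.138 / 60.6 = 13.429%.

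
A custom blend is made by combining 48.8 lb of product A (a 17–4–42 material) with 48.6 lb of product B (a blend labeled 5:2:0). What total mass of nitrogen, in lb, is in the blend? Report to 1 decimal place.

10.7 lb N

N mass = 17%×48.8 + 5%×48.6 = 10.726 lb.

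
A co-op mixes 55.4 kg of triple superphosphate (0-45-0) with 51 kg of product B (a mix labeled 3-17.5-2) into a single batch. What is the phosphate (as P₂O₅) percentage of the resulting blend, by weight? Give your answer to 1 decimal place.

Total mass = 55.4 + 51 = 106.4 kg.
P₂O₅ mass = 45%×55.4 + 17.5%×51 = 33.855 kg.
% P₂O₅ = 33.855 / 106.4 = 31.8186%.

31.8% P₂O₅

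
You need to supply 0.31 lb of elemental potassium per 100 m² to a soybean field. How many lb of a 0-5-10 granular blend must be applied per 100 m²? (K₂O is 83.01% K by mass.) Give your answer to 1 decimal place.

As K₂O: 0.31 / 0.8301 = 0.373449 lb per 100 m².
Product per 100 m² = 0.373449 / 10% = 3.73449 lb.

3.7 lb of product per hundred sq m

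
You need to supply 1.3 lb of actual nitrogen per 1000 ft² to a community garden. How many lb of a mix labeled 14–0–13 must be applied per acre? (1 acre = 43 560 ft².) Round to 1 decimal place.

Product per 1000 ft² = 1.3 / 14% = 9.28571 lb.
Convert to per acre: 9.28571 × 43.56 = 404.486 lb.

404.5 lb of product per acre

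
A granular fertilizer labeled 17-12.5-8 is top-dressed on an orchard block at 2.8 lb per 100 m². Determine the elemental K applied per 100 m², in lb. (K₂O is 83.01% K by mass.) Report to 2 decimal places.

0.19 lb K per hundred sq m

K₂O per 100 m² = 2.8 × 8% = 0.224 lb.
Elemental K = 0.224 × 0.8301 = 0.185942 lb per 100 m².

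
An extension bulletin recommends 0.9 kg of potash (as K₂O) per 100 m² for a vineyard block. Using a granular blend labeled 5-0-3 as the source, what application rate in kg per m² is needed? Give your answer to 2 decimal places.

0.30 kg of product per sq m

Product per 100 m² = 0.9 / 3% = 30 kg.
Convert to per m²: 30 × 0.01 = 0.3 kg.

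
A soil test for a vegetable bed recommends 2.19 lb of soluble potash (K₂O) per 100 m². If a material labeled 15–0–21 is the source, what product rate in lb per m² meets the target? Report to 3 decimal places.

0.104 lb of product per sq m

Product per 100 m² = 2.19 / 21% = 10.4286 lb.
Convert to per m²: 10.4286 × 0.01 = 0.104286 lb.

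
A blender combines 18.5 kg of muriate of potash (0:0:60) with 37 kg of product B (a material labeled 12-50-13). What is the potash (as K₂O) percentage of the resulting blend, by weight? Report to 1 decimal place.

28.7% K₂O

Total mass = 18.5 + 37 = 55.5 kg.
K₂O mass = 60%×18.5 + 13%×37 = 15.91 kg.
% K₂O = 15.91 / 55.5 = 28.6667%.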